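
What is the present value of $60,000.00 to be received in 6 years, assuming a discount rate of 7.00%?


Present value formula: PV = FV / (1 + r)^t
PV = $60,000.00 / (1 + 0.07)^6
PV = $60,000.00 / 1.5007304
PV = $39,980.53

PV = FV / (1 + r)^t = $39,980.53


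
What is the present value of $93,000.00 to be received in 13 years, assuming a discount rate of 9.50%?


Present value formula: PV = FV / (1 + r)^t
PV = $93,000.00 / (1 + 0.095)^13
PV = $93,000.00 / 3.253745
PV = $28,582.45

PV = FV / (1 + r)^t = $28,582.45


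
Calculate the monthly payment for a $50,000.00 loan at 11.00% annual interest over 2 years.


Loan payment formula: PMT = PV × r / (1 − (1 + r)^(−n))
Monthly rate r = 0.11/12 ≈ 0.00916667, n = 24 months
Denominator: 1 − (1 + 0.11/12)^(−24) = 0.196677
PMT = $50,000.00 × (0.11/12) / 0.196677
PMT = $2,330.39 per month

PMT = PV × r / (1-(1+r)^(-n)) = $2,330.39/month


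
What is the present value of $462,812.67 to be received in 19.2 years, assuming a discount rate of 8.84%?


Present value formula: PV = FV / (1 + r)^t
PV = $462,812.67 / (1 + 0.0884)^19.2
PV = $462,812.67 / 5.0855723
PV = $91,005.03

PV = FV / (1 + r)^t = $91,005.03


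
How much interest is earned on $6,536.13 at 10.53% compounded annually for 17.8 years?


Compound interest earned = final amount − principal.
A = P(1 + r/n)^(nt) = $6,536.13 × (1 + 0.1053/1)^(1 × 17.8) = $38,838.97
Interest = A − P = $38,838.97 − $6,536.13 = $32,302.84

Interest = A - P = $32,302.84


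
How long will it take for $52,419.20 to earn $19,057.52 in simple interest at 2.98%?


Rearrange the simple interest formula for t:
I = P × r × t  ⇒  t = I / (P × r)
t = $19,057.52 / ($52,419.20 × 0.0298)
t = 12.2

t = I/(P×r) = 12.2 years


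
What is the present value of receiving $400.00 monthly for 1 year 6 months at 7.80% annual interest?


Present value of an ordinary annuity: PV = PMT × (1 − (1 + r)^(−n)) / r
Monthly rate r = 0.078/12 = 0.0065, n = 18
PV = $400.00 × (1 − (1 + 0.078/12)^(−18)) / (0.078/12)
PV = $400.00 × 16.935067
PV = $6,774.03

PV = PMT × (1-(1+r)^(-n))/r = $6,774.03


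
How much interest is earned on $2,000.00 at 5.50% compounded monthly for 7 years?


Compound interest earned = final amount − principal.
A = P(1 + r/n)^(nt) = $2,000.00 × (1 + 0.055/12)^(12 × 7) = $2,936.64
Interest = A − P = $2,936.64 − $2,000.00 = $936.64

Interest = A - P = $936.64


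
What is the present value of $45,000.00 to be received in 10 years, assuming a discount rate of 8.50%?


Present value formula: PV = FV / (1 + r)^t
PV = $45,000.00 / (1 + 0.085)^10
PV = $45,000.00 / 2.2609834
PV = $19,902.84

PV = FV / (1 + r)^t = $19,902.84


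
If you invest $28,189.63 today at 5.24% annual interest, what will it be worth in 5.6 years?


Future value formula: FV = PV × (1 + r)^t
FV = $28,189.63 × (1 + 0.0524)^5.6
FV = $28,189.63 × 1.331106
FV = $37,523.39

FV = PV × (1 + r)^t = $37,523.39


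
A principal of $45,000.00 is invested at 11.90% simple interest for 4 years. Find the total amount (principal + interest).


Total amount formula: A = P(1 + rt) = P + P·r·t
Interest: I = P × r × t = $45,000.00 × 0.119 × 4 = $21,420.00
A = P + I = $45,000.00 + $21,420.00 = $66,420.00

A = P + I = P(1 + rt) = $66,420.00


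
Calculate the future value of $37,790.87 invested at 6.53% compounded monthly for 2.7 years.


Compound interest formula: A = P(1 + r/n)^(nt)
A = $37,790.87 × (1 + 0.0653/12)^(12 × 2.7)
Growth factor: (1 + 0.0653/12)^32.4 = 1.1922378
A = $37,790.87 × 1.1922378
A = $45,055.70

A = P(1 + r/n)^(nt) = $45,055.70


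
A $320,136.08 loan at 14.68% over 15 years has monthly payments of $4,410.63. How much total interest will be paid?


Total paid over the life of the loan = PMT × n.
Total paid = $4,410.63 × 180 = $793,913.40
Total interest = total paid − principal = $793,913.40 − $320,136.08 = $473,777.32

Total interest = (PMT × n) - PV = $473,777.32


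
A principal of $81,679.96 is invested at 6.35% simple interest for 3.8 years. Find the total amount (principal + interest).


Total amount formula: A = P(1 + rt) = P + P·r·t
Interest: I = P × r × t = $81,679.96 × 0.0635 × 3.8 = $19,709.37
A = P + I = $81,679.96 + $19,709.37 = $101,389.33

A = P + I = P(1 + rt) = $101,389.33


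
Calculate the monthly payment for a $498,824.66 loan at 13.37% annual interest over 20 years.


Loan payment formula: PMT = PV × r / (1 − (1 + r)^(−n))
Monthly rate r = 0.1337/12 ≈ 0.01114167, n = 240 months
Denominator: 1 − (1 + 0.1337/12)^(−240) = 0.929997
PMT = $498,824.66 × (0.1337/12) / 0.929997
PMT = $5,976.08 per month

PMT = PV × r / (1-(1+r)^(-n)) = $5,976.08/month


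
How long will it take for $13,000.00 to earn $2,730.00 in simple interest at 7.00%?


Rearrange the simple interest formula for t:
I = P × r × t  ⇒  t = I / (P × r)
t = $2,730.00 / ($13,000.00 × 0.07)
t = 3

t = I/(P×r) = 3 years


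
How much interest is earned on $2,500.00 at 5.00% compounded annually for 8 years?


Compound interest earned = final amount − principal.
A = P(1 + r/n)^(nt) = $2,500.00 × (1 + 0.05/1)^(1 × 8) = $3,693.64
Interest = A − P = $3,693.64 − $2,500.00 = $1,193.64

Interest = A - P = $1,193.64


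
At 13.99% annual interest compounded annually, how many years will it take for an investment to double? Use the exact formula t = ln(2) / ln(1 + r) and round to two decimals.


Doubling condition: (1 + r)^t = 2
Take ln of both sides: t × ln(1 + r) = ln(2)
t = ln(2) / ln(1 + r)
t = 0.693147 / 0.130941
t = 5.29

t = ln(2) / ln(1 + r) = 5.29 years


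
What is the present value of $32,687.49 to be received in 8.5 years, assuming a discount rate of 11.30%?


Present value formula: PV = FV / (1 + r)^t
PV = $32,687.49 / (1 + 0.113)^8.5
PV = $32,687.49 / 2.484328
PV = $13,157.48

PV = FV / (1 + r)^t = $13,157.48


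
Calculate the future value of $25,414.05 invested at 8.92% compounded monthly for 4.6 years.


Compound interest formula: A = P(1 + r/n)^(nt)
A = $25,414.05 × (1 + 0.0892/12)^(12 × 4.6)
Growth factor: (1 + 0.0892/12)^55.2 = 1.5050144
A = $25,414.05 × 1.5050144
A = $38,248.51

A = P(1 + r/n)^(nt) = $38,248.51


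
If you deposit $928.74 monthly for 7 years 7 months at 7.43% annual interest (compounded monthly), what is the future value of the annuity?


Future value of an ordinary annuity: FV = PMT × ((1 + r)^n − 1) / r
Monthly rate r = 0.0743/12 ≈ 0.00619167, n = 91
FV = $928.74 × ((1 + 0.0743/12)^91 − 1) / (0.0743/12)
FV = $928.74 × 121.721522
FV = $113,047.65

FV = PMT × ((1+r)^n - 1)/r = $113,047.65


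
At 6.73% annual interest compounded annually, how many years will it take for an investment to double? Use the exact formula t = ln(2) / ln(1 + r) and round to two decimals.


Doubling condition: (1 + r)^t = 2
Take ln of both sides: t × ln(1 + r) = ln(2)
t = ln(2) / ln(1 + r)
t = 0.693147 / 0.065132
t = 10.64

t = ln(2) / ln(1 + r) = 10.64 years


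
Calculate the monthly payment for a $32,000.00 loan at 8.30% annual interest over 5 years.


Loan payment formula: PMT = PV × r / (1 − (1 + r)^(−n))
Monthly rate r = 0.083/12 ≈ 0.00691667, n = 60 months
Denominator: 1 − (1 + 0.083/12)^(−60) = 0.338716
PMT = $32,000.00 × (0.083/12) / 0.338716
PMT = $653.45 per month

PMT = PV × r / (1-(1+r)^(-n)) = $653.45/month


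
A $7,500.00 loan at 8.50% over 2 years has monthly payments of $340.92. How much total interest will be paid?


Total paid over the life of the loan = PMT × n.
Total paid = $340.92 × 24 = $8,182.08
Total interest = total paid − principal = $8,182.08 − $7,500.00 = $682.08

Total interest = (PMT × n) - PV = $682.08


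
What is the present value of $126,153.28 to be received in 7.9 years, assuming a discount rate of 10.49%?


Present value formula: PV = FV / (1 + r)^t
PV = $126,153.28 / (1 + 0.1049)^7.9
PV = $126,153.28 / 2.199133
PV = $57,365.01

PV = FV / (1 + r)^t = $57,365.01


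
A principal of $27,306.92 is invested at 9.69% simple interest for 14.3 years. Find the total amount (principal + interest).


Total amount formula: A = P(1 + rt) = P + P·r·t
Interest: I = P × r × t = $27,306.92 × 0.0969 × 14.3 = $37,838.38
A = P + I = $27,306.92 + $37,838.38 = $65,145.30

A = P + I = P(1 + rt) = $65,145.30


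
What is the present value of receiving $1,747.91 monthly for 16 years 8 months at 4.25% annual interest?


Present value of an ordinary annuity: PV = PMT × (1 − (1 + r)^(−n)) / r
Monthly rate r = 0.0425/12 ≈ 0.00354167, n = 200
PV = $1,747.91 × (1 − (1 + 0.0425/12)^(−200)) / (0.0425/12)
PV = $1,747.91 × 143.130088
PV = $250,178.51

PV = PMT × (1-(1+r)^(-n))/r = $250,178.51


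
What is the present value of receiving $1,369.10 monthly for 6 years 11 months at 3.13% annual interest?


Present value of an ordinary annuity: PV = PMT × (1 − (1 + r)^(−n)) / r
Monthly rate r = 0.0313/12 ≈ 0.00260833, n = 83
PV = $1,369.10 × (1 − (1 + 0.0313/12)^(−83)) / (0.0313/12)
PV = $1,369.10 × 74.543285
PV = $102,057.21

PV = PMT × (1-(1+r)^(-n))/r = $102,057.21


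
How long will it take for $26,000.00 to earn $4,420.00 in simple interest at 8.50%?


Rearrange the simple interest formula for t:
I = P × r × t  ⇒  t = I / (P × r)
t = $4,420.00 / ($26,000.00 × 0.085)
t = 2

t = I/(P×r) = 2 years


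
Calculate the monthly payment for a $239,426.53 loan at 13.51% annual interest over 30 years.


Loan payment formula: PMT = PV × r / (1 − (1 + r)^(−n))
Monthly rate r = 0.1351/12 ≈ 0.01125833, n = 360 months
Denominator: 1 − (1 + 0.1351/12)^(−360) = 0.982232
PMT = $239,426.53 × (0.1351/12) / 0.982232
PMT = $2,744.30 per month

PMT = PV × r / (1-(1+r)^(-n)) = $2,744.30/month


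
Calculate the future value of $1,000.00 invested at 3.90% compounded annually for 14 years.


Compound interest formula: A = P(1 + r/n)^(nt)
A = $1,000.00 × (1 + 0.039/1)^(1 × 14)
Growth factor: (1 + 0.039/1)^14 = 1.708511
A = $1,000.00 × 1.708511
A = $1,708.51

A = P(1 + r/n)^(nt) = $1,708.51


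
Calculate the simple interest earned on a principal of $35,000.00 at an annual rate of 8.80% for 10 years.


Simple interest formula: I = P × r × t
I = $35,000.00 × 0.088 × 10
I = $30,800.00

I = P × r × t = $30,800.00


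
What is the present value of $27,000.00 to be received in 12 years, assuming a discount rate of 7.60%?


Present value formula: PV = FV / (1 + r)^t
PV = $27,000.00 / (1 + 0.076)^12
PV = $27,000.00 / 2.408503
PV = $11,210.28

PV = FV / (1 + r)^t = $11,210.28


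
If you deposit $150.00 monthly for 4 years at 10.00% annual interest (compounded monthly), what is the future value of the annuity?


Future value of an ordinary annuity: FV = PMT × ((1 + r)^n − 1) / r
Monthly rate r = 0.1/12 ≈ 0.00833333, n = 48
FV = $150.00 × ((1 + 0.1/12)^48 − 1) / (0.1/12)
FV = $150.00 × 58.722492
FV = $8,808.37

FV = PMT × ((1+r)^n - 1)/r = $8,808.37


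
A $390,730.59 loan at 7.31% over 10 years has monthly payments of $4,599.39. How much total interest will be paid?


Total paid over the life of the loan = PMT × n.
Total paid = $4,599.39 × 120 = $551,926.80
Total interest = total paid − principal = $551,926.80 − $390,730.59 = $161,196.21

Total interest = (PMT × n) - PV = $161,196.21


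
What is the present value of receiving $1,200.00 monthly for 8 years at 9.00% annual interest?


Present value of an ordinary annuity: PV = PMT × (1 − (1 + r)^(−n)) / r
Monthly rate r = 0.09/12 = 0.0075, n = 96
PV = $1,200.00 × (1 − (1 + 0.09/12)^(−96)) / (0.09/12)
PV = $1,200.00 × 68.258439
PV = $81,910.13

PV = PMT × (1-(1+r)^(-n))/r = $81,910.13


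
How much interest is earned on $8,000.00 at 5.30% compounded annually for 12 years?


Compound interest earned = final amount − principal.
A = P(1 + r/n)^(nt) = $8,000.00 × (1 + 0.053/1)^(1 × 12) = $14,867.24
Interest = A − P = $14,867.24 − $8,000.00 = $6,867.24

Interest = A - P = $6,867.24


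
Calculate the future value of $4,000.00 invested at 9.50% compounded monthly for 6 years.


Compound interest formula: A = P(1 + r/n)^(nt)
A = $4,000.00 × (1 + 0.095/12)^(12 × 6)
Growth factor: (1 + 0.095/12)^72 = 1.764303
A = $4,000.00 × 1.764303
A = $7,057.21

A = P(1 + r/n)^(nt) = $7,057.21


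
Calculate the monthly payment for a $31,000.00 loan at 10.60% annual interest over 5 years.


Loan payment formula: PMT = PV × r / (1 − (1 + r)^(−n))
Monthly rate r = 0.106/12 ≈ 0.00883333, n = 60 months
Denominator: 1 − (1 + 0.106/12)^(−60) = 0.410024
PMT = $31,000.00 × (0.106/12) / 0.410024
PMT = $667.85 per month

PMT = PV × r / (1-(1+r)^(-n)) = $667.85/month


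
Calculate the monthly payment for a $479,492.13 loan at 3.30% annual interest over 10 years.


Loan payment formula: PMT = PV × r / (1 − (1 + r)^(−n))
Monthly rate r = 0.033/12 = 0.00275, n = 120 months
Denominator: 1 − (1 + 0.033/12)^(−120) = 0.2807506
PMT = $479,492.13 × (0.033/12) / 0.2807506
PMT = $4,696.71 per month

PMT = PV × r / (1-(1+r)^(-n)) = $4,696.71/month


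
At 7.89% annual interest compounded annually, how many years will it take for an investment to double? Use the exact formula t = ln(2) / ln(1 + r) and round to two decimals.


Doubling condition: (1 + r)^t = 2
Take ln of both sides: t × ln(1 + r) = ln(2)
t = ln(2) / ln(1 + r)
t = 0.693147 / 0.075942
t = 9.13

t = ln(2) / ln(1 + r) = 9.13 years


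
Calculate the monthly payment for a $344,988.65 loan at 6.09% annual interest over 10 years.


Loan payment formula: PMT = PV × r / (1 − (1 + r)^(−n))
Monthly rate r = 0.0609/12 = 0.005075, n = 120 months
Denominator: 1 − (1 + 0.0609/12)^(−120) = 0.455267
PMT = $344,988.65 × (0.0609/12) / 0.455267
PMT = $3,845.69 per month

PMT = PV × r / (1-(1+r)^(-n)) = $3,845.69/month


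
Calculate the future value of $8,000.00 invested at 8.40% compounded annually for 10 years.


Compound interest formula: A = P(1 + r/n)^(nt)
A = $8,000.00 × (1 + 0.084/1)^(1 × 10)
Growth factor: (1 + 0.084/1)^10 = 2.240231
A = $8,000.00 × 2.240231
A = $17,921.85

A = P(1 + r/n)^(nt) = $17,921.85


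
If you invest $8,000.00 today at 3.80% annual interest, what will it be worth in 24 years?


Future value formula: FV = PV × (1 + r)^t
FV = $8,000.00 × (1 + 0.038)^24
FV = $8,000.00 × 2.447578
FV = $19,580.62

FV = PV × (1 + r)^t = $19,580.62


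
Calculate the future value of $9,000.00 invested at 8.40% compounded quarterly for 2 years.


Compound interest formula: A = P(1 + r/n)^(nt)
A = $9,000.00 × (1 + 0.084/4)^(4 × 2)
Growth factor: (1 + 0.084/4)^8 = 1.180880
A = $9,000.00 × 1.180880
A = $10,627.92

A = P(1 + r/n)^(nt) = $10,627.92


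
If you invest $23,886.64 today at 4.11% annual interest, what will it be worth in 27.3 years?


Future value formula: FV = PV × (1 + r)^t
FV = $23,886.64 × (1 + 0.0411)^27.3
FV = $23,886.64 × 3.002920
FV = $71,729.67

FV = PV × (1 + r)^t = $71,729.67


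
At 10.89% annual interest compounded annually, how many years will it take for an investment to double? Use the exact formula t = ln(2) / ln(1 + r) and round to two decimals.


Doubling condition: (1 + r)^t = 2
Take ln of both sides: t × ln(1 + r) = ln(2)
t = ln(2) / ln(1 + r)
t = 0.693147 / 0.103369
t = 6.71

t = ln(2) / ln(1 + r) = 6.71 years


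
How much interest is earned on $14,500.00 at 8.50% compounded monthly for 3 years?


Compound interest earned = final amount − principal.
A = P(1 + r/n)^(nt) = $14,500.00 × (1 + 0.085/12)^(12 × 3) = $18,694.88
Interest = A − P = $18,694.88 − $14,500.00 = $4,194.88

Interest = A - P = $4,194.88


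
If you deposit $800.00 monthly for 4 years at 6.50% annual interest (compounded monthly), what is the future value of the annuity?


Future value of an ordinary annuity: FV = PMT × ((1 + r)^n − 1) / r
Monthly rate r = 0.065/12 ≈ 0.00541667, n = 48
FV = $800.00 × ((1 + 0.065/12)^48 − 1) / (0.065/12)
FV = $800.00 × 54.649927
FV = $43,719.94

FV = PMT × ((1+r)^n - 1)/r = $43,719.94


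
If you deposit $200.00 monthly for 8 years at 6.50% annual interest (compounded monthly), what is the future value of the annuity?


Future value of an ordinary annuity: FV = PMT × ((1 + r)^n − 1) / r
Monthly rate r = 0.065/12 ≈ 0.00541667, n = 96
FV = $200.00 × ((1 + 0.065/12)^96 − 1) / (0.065/12)
FV = $200.00 × 125.477348
FV = $25,095.47

FV = PMT × ((1+r)^n - 1)/r = $25,095.47


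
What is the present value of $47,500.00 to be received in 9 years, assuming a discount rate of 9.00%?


Present value formula: PV = FV / (1 + r)^t
PV = $47,500.00 / (1 + 0.09)^9
PV = $47,500.00 / 2.171893
PV = $21,870.32

PV = FV / (1 + r)^t = $21,870.32


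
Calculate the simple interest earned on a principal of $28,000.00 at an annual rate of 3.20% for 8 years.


Simple interest formula: I = P × r × t
I = $28,000.00 × 0.032 × 8
I = $7,168.00

I = P × r × t = $7,168.00


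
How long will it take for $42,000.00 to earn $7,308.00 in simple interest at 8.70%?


Rearrange the simple interest formula for t:
I = P × r × t  ⇒  t = I / (P × r)
t = $7,308.00 / ($42,000.00 × 0.087)
t = 2

t = I/(P×r) = 2 years


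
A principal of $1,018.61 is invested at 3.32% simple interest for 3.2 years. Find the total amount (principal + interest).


Total amount formula: A = P(1 + rt) = P + P·r·t
Interest: I = P × r × t = $1,018.61 × 0.0332 × 3.2 = $108.22
A = P + I = $1,018.61 + $108.22 = $1,126.83

A = P + I = P(1 + rt) = $1,126.83


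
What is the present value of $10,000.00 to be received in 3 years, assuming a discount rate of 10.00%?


Present value formula: PV = FV / (1 + r)^t
PV = $10,000.00 / (1 + 0.1)^3
PV = $10,000.00 / 1.331000
PV = $7,513.15

PV = FV / (1 + r)^t = $7,513.15


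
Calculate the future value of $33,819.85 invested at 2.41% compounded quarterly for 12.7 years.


Compound interest formula: A = P(1 + r/n)^(nt)
A = $33,819.85 × (1 + 0.0241/4)^(4 × 12.7)
Growth factor: (1 + 0.0241/4)^50.8 = 1.3568308
A = $33,819.85 × 1.3568308
A = $45,887.81

A = P(1 + r/n)^(nt) = $45,887.81


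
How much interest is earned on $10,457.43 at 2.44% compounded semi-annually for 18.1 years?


Compound interest earned = final amount − principal.
A = P(1 + r/n)^(nt) = $10,457.43 × (1 + 0.0244/2)^(2 × 18.1) = $16,220.57
Interest = A − P = $16,220.57 − $10,457.43 = $5,763.14

Interest = A - P = $5,763.14


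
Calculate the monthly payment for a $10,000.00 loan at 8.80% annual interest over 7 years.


Loan payment formula: PMT = PV × r / (1 − (1 + r)^(−n))
Monthly rate r = 0.088/12 ≈ 0.00733333, n = 84 months
Denominator: 1 − (1 + 0.088/12)^(−84) = 0.458684
PMT = $10,000.00 × (0.088/12) / 0.458684
PMT = $159.88 per month

PMT = PV × r / (1-(1+r)^(-n)) = $159.88/month


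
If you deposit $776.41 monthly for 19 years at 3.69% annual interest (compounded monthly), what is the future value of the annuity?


Future value of an ordinary annuity: FV = PMT × ((1 + r)^n − 1) / r
Monthly rate r = 0.0369/12 = 0.003075, n = 228
FV = $776.41 × ((1 + 0.0369/12)^228 − 1) / (0.0369/12)
FV = $776.41 × 329.691567
FV = $255,975.83

FV = PMT × ((1+r)^n - 1)/r = $255,975.83


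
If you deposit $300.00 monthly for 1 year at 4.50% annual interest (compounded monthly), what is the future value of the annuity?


Future value of an ordinary annuity: FV = PMT × ((1 + r)^n − 1) / r
Monthly rate r = 0.045/12 = 0.00375, n = 12
FV = $300.00 × ((1 + 0.045/12)^12 − 1) / (0.045/12)
FV = $300.00 × 12.250620
FV = $3,675.19

FV = PMT × ((1+r)^n - 1)/r = $3,675.19


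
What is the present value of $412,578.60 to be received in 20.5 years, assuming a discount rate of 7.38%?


Present value formula: PV = FV / (1 + r)^t
PV = $412,578.60 / (1 + 0.0738)^20.5
PV = $412,578.60 / 4.3045692
PV = $95,846.66

PV = FV / (1 + r)^t = $95,846.66


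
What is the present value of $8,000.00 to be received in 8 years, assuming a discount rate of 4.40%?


Present value formula: PV = FV / (1 + r)^t
PV = $8,000.00 / (1 + 0.044)^8
PV = $8,000.00 / 1.411250
PV = $5,668.73

PV = FV / (1 + r)^t = $5,668.73


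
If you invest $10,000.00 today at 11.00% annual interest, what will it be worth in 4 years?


Future value formula: FV = PV × (1 + r)^t
FV = $10,000.00 × (1 + 0.11)^4
FV = $10,000.00 × 1.518070
FV = $15,180.70

FV = PV × (1 + r)^t = $15,180.70


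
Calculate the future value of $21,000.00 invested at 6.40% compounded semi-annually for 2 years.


Compound interest formula: A = P(1 + r/n)^(nt)
A = $21,000.00 × (1 + 0.064/2)^(2 × 2)
Growth factor: (1 + 0.064/2)^4 = 1.134276
A = $21,000.00 × 1.134276
A = $23,819.80

A = P(1 + r/n)^(nt) = $23,819.80


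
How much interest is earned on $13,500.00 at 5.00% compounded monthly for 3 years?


Compound interest earned = final amount − principal.
A = P(1 + r/n)^(nt) = $13,500.00 × (1 + 0.05/12)^(12 × 3) = $15,679.88
Interest = A − P = $15,679.88 − $13,500.00 = $2,179.88

Interest = A - P = $2,179.88


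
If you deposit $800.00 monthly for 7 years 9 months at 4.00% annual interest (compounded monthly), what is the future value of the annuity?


Future value of an ordinary annuity: FV = PMT × ((1 + r)^n − 1) / r
Monthly rate r = 0.04/12 ≈ 0.00333333, n = 93
FV = $800.00 × ((1 + 0.04/12)^93 − 1) / (0.04/12)
FV = $800.00 × 108.816726
FV = $87,053.38

FV = PMT × ((1+r)^n - 1)/r = $87,053.38


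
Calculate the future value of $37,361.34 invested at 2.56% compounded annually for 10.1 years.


Compound interest formula: A = P(1 + r/n)^(nt)
A = $37,361.34 × (1 + 0.0256/1)^(1 × 10.1)
Growth factor: (1 + 0.0256/1)^10.1 = 1.2908564
A = $37,361.34 × 1.2908564
A = $48,228.12

A = P(1 + r/n)^(nt) = $48,228.12


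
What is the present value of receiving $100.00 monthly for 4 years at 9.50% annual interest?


Present value of an ordinary annuity: PV = PMT × (1 − (1 + r)^(−n)) / r
Monthly rate r = 0.095/12 ≈ 0.00791667, n = 48
PV = $100.00 × (1 − (1 + 0.095/12)^(−48)) / (0.095/12)
PV = $100.00 × 39.803947
PV = $3,980.39

PV = PMT × (1-(1+r)^(-n))/r = $3,980.39


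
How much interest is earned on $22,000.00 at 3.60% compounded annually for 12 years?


Compound interest earned = final amount − principal.
A = P(1 + r/n)^(nt) = $22,000.00 × (1 + 0.036/1)^(1 × 12) = $33,631.00
Interest = A − P = $33,631.00 − $22,000.00 = $11,631.00

Interest = A - P = $11,631.00


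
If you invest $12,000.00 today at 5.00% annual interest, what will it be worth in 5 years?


Future value formula: FV = PV × (1 + r)^t
FV = $12,000.00 × (1 + 0.05)^5
FV = $12,000.00 × 1.276282
FV = $15,315.38

FV = PV × (1 + r)^t = $15,315.38


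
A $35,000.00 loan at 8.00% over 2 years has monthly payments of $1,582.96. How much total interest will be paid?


Total paid over the life of the loan = PMT × n.
Total paid = $1,582.96 × 24 = $37,991.04
Total interest = total paid − principal = $37,991.04 − $35,000.00 = $2,991.04

Total interest = (PMT × n) - PV = $2,991.04


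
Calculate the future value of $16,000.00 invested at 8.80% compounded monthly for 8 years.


Compound interest formula: A = P(1 + r/n)^(nt)
A = $16,000.00 × (1 + 0.088/12)^(12 × 8)
Growth factor: (1 + 0.088/12)^96 = 2.016637
A = $16,000.00 × 2.016637
A = $32,266.19

A = P(1 + r/n)^(nt) = $32,266.19


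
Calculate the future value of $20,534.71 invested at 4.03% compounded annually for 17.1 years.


Compound interest formula: A = P(1 + r/n)^(nt)
A = $20,534.71 × (1 + 0.0403/1)^(1 × 17.1)
Growth factor: (1 + 0.0403/1)^17.1 = 1.965224
A = $20,534.71 × 1.965224
A = $40,355.30

A = P(1 + r/n)^(nt) = $40,355.30


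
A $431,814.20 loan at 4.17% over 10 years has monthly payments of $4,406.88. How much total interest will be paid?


Total paid over the life of the loan = PMT × n.
Total paid = $4,406.88 × 120 = $528,825.60
Total interest = total paid − principal = $528,825.60 − $431,814.20 = $97,011.40

Total interest = (PMT × n) - PV = $97,011.40


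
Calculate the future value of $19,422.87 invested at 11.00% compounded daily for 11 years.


Compound interest formula: A = P(1 + r/n)^(nt)
A = $19,422.87 × (1 + 0.11/365)^(365 × 11)
Growth factor: (1 + 0.11/365)^4015 = 3.352873
A = $19,422.87 × 3.352873
A = $65,122.42

A = P(1 + r/n)^(nt) = $65,122.42


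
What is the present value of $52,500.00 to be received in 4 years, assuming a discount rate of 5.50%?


Present value formula: PV = FV / (1 + r)^t
PV = $52,500.00 / (1 + 0.055)^4
PV = $52,500.00 / 1.2388247
PV = $42,378.88

PV = FV / (1 + r)^t = $42,378.88


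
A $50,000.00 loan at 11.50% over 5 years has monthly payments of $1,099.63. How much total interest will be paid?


Total paid over the life of the loan = PMT × n.
Total paid = $1,099.63 × 60 = $65,977.80
Total interest = total paid − principal = $65,977.80 − $50,000.00 = $15,977.80

Total interest = (PMT × n) - PV = $15,977.80


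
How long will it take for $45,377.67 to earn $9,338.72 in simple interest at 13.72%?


Rearrange the simple interest formula for t:
I = P × r × t  ⇒  t = I / (P × r)
t = $9,338.72 / ($45,377.67 × 0.1372)
t = 1.5

t = I/(P×r) = 1.5 years


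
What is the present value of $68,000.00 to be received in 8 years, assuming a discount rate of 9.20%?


Present value formula: PV = FV / (1 + r)^t
PV = $68,000.00 / (1 + 0.092)^8
PV = $68,000.00 / 2.022000
PV = $33,630.07

PV = FV / (1 + r)^t = $33,630.07


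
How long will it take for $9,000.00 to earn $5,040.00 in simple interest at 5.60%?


Rearrange the simple interest formula for t:
I = P × r × t  ⇒  t = I / (P × r)
t = $5,040.00 / ($9,000.00 × 0.056)
t = 10

t = I/(P×r) = 10 years


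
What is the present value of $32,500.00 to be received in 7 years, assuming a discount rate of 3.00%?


Present value formula: PV = FV / (1 + r)^t
PV = $32,500.00 / (1 + 0.03)^7
PV = $32,500.00 / 1.229874
PV = $26,425.47

PV = FV / (1 + r)^t = $26,425.47


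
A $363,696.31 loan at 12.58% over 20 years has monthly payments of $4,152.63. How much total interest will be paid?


Total paid over the life of the loan = PMT × n.
Total paid = $4,152.63 × 240 = $996,631.20
Total interest = total paid − principal = $996,631.20 − $363,696.31 = $632,934.89

Total interest = (PMT × n) - PV = $632,934.89


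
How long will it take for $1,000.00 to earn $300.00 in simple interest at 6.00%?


Rearrange the simple interest formula for t:
I = P × r × t  ⇒  t = I / (P × r)
t = $300.00 / ($1,000.00 × 0.06)
t = 5

t = I/(P×r) = 5 years


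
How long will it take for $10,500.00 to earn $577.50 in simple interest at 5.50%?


Rearrange the simple interest formula for t:
I = P × r × t  ⇒  t = I / (P × r)
t = $577.50 / ($10,500.00 × 0.055)
t = 1

t = I/(P×r) = 1 year


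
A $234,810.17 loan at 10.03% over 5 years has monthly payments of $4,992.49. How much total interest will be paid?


Total paid over the life of the loan = PMT × n.
Total paid = $4,992.49 × 60 = $299,549.40
Total interest = total paid − principal = $299,549.40 − $234,810.17 = $64,739.23

Total interest = (PMT × n) - PV = $64,739.23


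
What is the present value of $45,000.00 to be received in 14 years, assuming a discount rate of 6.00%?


Present value formula: PV = FV / (1 + r)^t
PV = $45,000.00 / (1 + 0.06)^14
PV = $45,000.00 / 2.260904
PV = $19,903.54

PV = FV / (1 + r)^t = $19,903.54


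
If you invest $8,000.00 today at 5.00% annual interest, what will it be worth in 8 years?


Future value formula: FV = PV × (1 + r)^t
FV = $8,000.00 × (1 + 0.05)^8
FV = $8,000.00 × 1.477455
FV = $11,819.64

FV = PV × (1 + r)^t = $11,819.64


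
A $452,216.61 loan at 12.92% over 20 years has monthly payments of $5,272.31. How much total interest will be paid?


Total paid over the life of the loan = PMT × n.
Total paid = $5,272.31 × 240 = $1,265,354.40
Total interest = total paid − principal = $1,265,354.40 − $452,216.61 = $813,137.79

Total interest = (PMT × n) - PV = $813,137.79


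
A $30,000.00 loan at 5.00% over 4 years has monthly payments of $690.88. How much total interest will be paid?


Total paid over the life of the loan = PMT × n.
Total paid = $690.88 × 48 = $33,162.24
Total interest = total paid − principal = $33,162.24 − $30,000.00 = $3,162.24

Total interest = (PMT × n) - PV = $3,162.24


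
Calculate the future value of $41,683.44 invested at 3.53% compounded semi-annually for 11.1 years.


Compound interest formula: A = P(1 + r/n)^(nt)
A = $41,683.44 × (1 + 0.0353/2)^(2 × 11.1)
Growth factor: (1 + 0.0353/2)^22.2 = 1.4746376
A = $41,683.44 × 1.4746376
A = $61,467.97

A = P(1 + r/n)^(nt) = $61,467.97


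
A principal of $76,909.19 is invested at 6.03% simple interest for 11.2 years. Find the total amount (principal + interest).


Total amount formula: A = P(1 + rt) = P + P·r·t
Interest: I = P × r × t = $76,909.19 × 0.0603 × 11.2 = $51,941.39
A = P + I = $76,909.19 + $51,941.39 = $128,850.58

A = P + I = P(1 + rt) = $128,850.58


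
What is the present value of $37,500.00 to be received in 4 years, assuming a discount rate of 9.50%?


Present value formula: PV = FV / (1 + r)^t
PV = $37,500.00 / (1 + 0.095)^4
PV = $37,500.00 / 1.437661
PV = $26,084.04

PV = FV / (1 + r)^t = $26,084.04


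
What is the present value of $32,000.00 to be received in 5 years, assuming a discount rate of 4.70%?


Present value formula: PV = FV / (1 + r)^t
PV = $32,000.00 / (1 + 0.047)^5
PV = $32,000.00 / 1.258153
PV = $25,434.11

PV = FV / (1 + r)^t = $25,434.11


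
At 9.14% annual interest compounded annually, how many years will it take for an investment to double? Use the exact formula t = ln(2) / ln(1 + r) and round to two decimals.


Doubling condition: (1 + r)^t = 2
Take ln of both sides: t × ln(1 + r) = ln(2)
t = ln(2) / ln(1 + r)
t = 0.693147 / 0.087461
t = 7.93

t = ln(2) / ln(1 + r) = 7.93 years


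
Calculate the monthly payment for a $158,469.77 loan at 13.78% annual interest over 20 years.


Loan payment formula: PMT = PV × r / (1 − (1 + r)^(−n))
Monthly rate r = 0.1378/12 ≈ 0.01148333, n = 240 months
Denominator: 1 − (1 + 0.1378/12)^(−240) = 0.935449
PMT = $158,469.77 × (0.1378/12) / 0.935449
PMT = $1,945.33 per month

PMT = PV × r / (1-(1+r)^(-n)) = $1,945.33/month


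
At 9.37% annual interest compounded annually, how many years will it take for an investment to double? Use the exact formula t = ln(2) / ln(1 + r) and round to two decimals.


Doubling condition: (1 + r)^t = 2
Take ln of both sides: t × ln(1 + r) = ln(2)
t = ln(2) / ln(1 + r)
t = 0.693147 / 0.089566
t = 7.74

t = ln(2) / ln(1 + r) = 7.74 years


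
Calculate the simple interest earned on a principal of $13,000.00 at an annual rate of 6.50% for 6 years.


Simple interest formula: I = P × r × t
I = $13,000.00 × 0.065 × 6
I = $5,070.00

I = P × r × t = $5,070.00


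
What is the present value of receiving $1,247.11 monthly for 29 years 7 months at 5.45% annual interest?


Present value of an ordinary annuity: PV = PMT × (1 − (1 + r)^(−n)) / r
Monthly rate r = 0.0545/12 ≈ 0.00454167, n = 355
PV = $1,247.11 × (1 − (1 + 0.0545/12)^(−355)) / (0.0545/12)
PV = $1,247.11 × 176.1117023
PV = $219,630.67

PV = PMT × (1-(1+r)^(-n))/r = $219,630.67


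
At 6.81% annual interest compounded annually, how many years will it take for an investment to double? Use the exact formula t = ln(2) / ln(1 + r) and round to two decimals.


Doubling condition: (1 + r)^t = 2
Take ln of both sides: t × ln(1 + r) = ln(2)
t = ln(2) / ln(1 + r)
t = 0.693147 / 0.065881
t = 10.52

t = ln(2) / ln(1 + r) = 10.52 years


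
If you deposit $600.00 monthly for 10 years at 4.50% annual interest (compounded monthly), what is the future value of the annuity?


Future value of an ordinary annuity: FV = PMT × ((1 + r)^n − 1) / r
Monthly rate r = 0.045/12 = 0.00375, n = 120
FV = $600.00 × ((1 + 0.045/12)^120 − 1) / (0.045/12)
FV = $600.00 × 151.198074
FV = $90,718.84

FV = PMT × ((1+r)^n - 1)/r = $90,718.84


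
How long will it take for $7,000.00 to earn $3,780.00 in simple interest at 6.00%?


Rearrange the simple interest formula for t:
I = P × r × t  ⇒  t = I / (P × r)
t = $3,780.00 / ($7,000.00 × 0.06)
t = 9

t = I/(P×r) = 9 years


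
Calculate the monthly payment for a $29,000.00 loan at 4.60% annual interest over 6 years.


Loan payment formula: PMT = PV × r / (1 − (1 + r)^(−n))
Monthly rate r = 0.046/12 ≈ 0.00383333, n = 72 months
Denominator: 1 − (1 + 0.046/12)^(−72) = 0.240787
PMT = $29,000.00 × (0.046/12) / 0.240787
PMT = $461.68 per month

PMT = PV × r / (1-(1+r)^(-n)) = $461.68/month


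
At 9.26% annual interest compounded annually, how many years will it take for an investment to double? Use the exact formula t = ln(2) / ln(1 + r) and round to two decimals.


Doubling condition: (1 + r)^t = 2
Take ln of both sides: t × ln(1 + r) = ln(2)
t = ln(2) / ln(1 + r)
t = 0.693147 / 0.088560
t = 7.83

t = ln(2) / ln(1 + r) = 7.83 years


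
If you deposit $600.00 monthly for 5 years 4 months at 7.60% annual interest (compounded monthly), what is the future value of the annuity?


Future value of an ordinary annuity: FV = PMT × ((1 + r)^n − 1) / r
Monthly rate r = 0.076/12 ≈ 0.00633333, n = 64
FV = $600.00 × ((1 + 0.076/12)^64 − 1) / (0.076/12)
FV = $600.00 × 78.613671
FV = $47,168.20

FV = PMT × ((1+r)^n - 1)/r = $47,168.20


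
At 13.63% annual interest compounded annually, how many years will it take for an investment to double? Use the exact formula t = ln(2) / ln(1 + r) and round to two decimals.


Doubling condition: (1 + r)^t = 2
Take ln of both sides: t × ln(1 + r) = ln(2)
t = ln(2) / ln(1 + r)
t = 0.693147 / 0.127777
t = 5.42

t = ln(2) / ln(1 + r) = 5.42 years


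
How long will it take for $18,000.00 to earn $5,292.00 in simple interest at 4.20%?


Rearrange the simple interest formula for t:
I = P × r × t  ⇒  t = I / (P × r)
t = $5,292.00 / ($18,000.00 × 0.042)
t = 7

t = I/(P×r) = 7 years


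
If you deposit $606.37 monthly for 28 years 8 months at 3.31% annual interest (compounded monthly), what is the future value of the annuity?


Future value of an ordinary annuity: FV = PMT × ((1 + r)^n − 1) / r
Monthly rate r = 0.0331/12 ≈ 0.00275833, n = 344
FV = $606.37 × ((1 + 0.0331/12)^344 − 1) / (0.0331/12)
FV = $606.37 × 572.595520
FV = $347,204.75

FV = PMT × ((1+r)^n - 1)/r = $347,204.75


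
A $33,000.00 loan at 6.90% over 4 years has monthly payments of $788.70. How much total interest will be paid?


Total paid over the life of the loan = PMT × n.
Total paid = $788.70 × 48 = $37,857.60
Total interest = total paid − principal = $37,857.60 − $33,000.00 = $4,857.60

Total interest = (PMT × n) - PV = $4,857.60


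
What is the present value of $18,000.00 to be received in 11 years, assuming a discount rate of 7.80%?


Present value formula: PV = FV / (1 + r)^t
PV = $18,000.00 / (1 + 0.078)^11
PV = $18,000.00 / 2.284580
PV = $7,878.91

PV = FV / (1 + r)^t = $7,878.91


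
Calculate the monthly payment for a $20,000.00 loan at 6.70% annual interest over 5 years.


Loan payment formula: PMT = PV × r / (1 − (1 + r)^(−n))
Monthly rate r = 0.067/12 ≈ 0.00558333, n = 60 months
Denominator: 1 − (1 + 0.067/12)^(−60) = 0.283995
PMT = $20,000.00 × (0.067/12) / 0.283995
PMT = $393.20 per month

PMT = PV × r / (1-(1+r)^(-n)) = $393.20/month


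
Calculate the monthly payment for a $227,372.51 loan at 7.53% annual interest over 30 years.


Loan payment formula: PMT = PV × r / (1 − (1 + r)^(−n))
Monthly rate r = 0.0753/12 = 0.006275, n = 360 months
Denominator: 1 − (1 + 0.0753/12)^(−360) = 0.894805
PMT = $227,372.51 × (0.0753/12) / 0.894805
PMT = $1,594.50 per month

PMT = PV × r / (1-(1+r)^(-n)) = $1,594.50/month


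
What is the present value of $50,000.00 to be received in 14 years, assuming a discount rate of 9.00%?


Present value formula: PV = FV / (1 + r)^t
PV = $50,000.00 / (1 + 0.09)^14
PV = $50,000.00 / 3.341727
PV = $14,962.32

PV = FV / (1 + r)^t = $14,962.32


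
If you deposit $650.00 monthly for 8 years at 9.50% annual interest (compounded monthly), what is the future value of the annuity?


Future value of an ordinary annuity: FV = PMT × ((1 + r)^n − 1) / r
Monthly rate r = 0.095/12 ≈ 0.00791667, n = 96
FV = $650.00 × ((1 + 0.095/12)^96 − 1) / (0.095/12)
FV = $650.00 × 142.975186
FV = $92,933.87

FV = PMT × ((1+r)^n - 1)/r = $92,933.87


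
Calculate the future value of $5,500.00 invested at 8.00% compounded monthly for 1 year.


Compound interest formula: A = P(1 + r/n)^(nt)
A = $5,500.00 × (1 + 0.08/12)^(12 × 1)
Growth factor: (1 + 0.08/12)^12 = 1.083000
A = $5,500.00 × 1.083000
A = $5,956.50

A = P(1 + r/n)^(nt) = $5,956.50


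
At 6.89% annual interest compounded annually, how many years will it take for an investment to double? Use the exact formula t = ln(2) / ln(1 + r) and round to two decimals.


Doubling condition: (1 + r)^t = 2
Take ln of both sides: t × ln(1 + r) = ln(2)
t = ln(2) / ln(1 + r)
t = 0.693147 / 0.066630
t = 10.40

t = ln(2) / ln(1 + r) = 10.40 years


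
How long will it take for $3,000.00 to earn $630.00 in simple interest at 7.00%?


Rearrange the simple interest formula for t:
I = P × r × t  ⇒  t = I / (P × r)
t = $630.00 / ($3,000.00 × 0.07)
t = 3

t = I/(P×r) = 3 years


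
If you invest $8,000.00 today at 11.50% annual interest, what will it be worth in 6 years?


Future value formula: FV = PV × (1 + r)^t
FV = $8,000.00 × (1 + 0.115)^6
FV = $8,000.00 × 1.921539
FV = $15,372.31

FV = PV × (1 + r)^t = $15,372.31


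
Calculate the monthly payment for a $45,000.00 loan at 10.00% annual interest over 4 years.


Loan payment formula: PMT = PV × r / (1 − (1 + r)^(−n))
Monthly rate r = 0.1/12 ≈ 0.00833333, n = 48 months
Denominator: 1 − (1 + 0.1/12)^(−48) = 0.328568
PMT = $45,000.00 × (0.1/12) / 0.328568
PMT = $1,141.32 per month

PMT = PV × r / (1-(1+r)^(-n)) = $1,141.32/month


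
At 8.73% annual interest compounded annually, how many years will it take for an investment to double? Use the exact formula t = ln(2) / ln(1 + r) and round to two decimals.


Doubling condition: (1 + r)^t = 2
Take ln of both sides: t × ln(1 + r) = ln(2)
t = ln(2) / ln(1 + r)
t = 0.693147 / 0.083698
t = 8.28

t = ln(2) / ln(1 + r) = 8.28 years


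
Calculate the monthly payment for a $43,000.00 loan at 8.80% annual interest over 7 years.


Loan payment formula: PMT = PV × r / (1 − (1 + r)^(−n))
Monthly rate r = 0.088/12 ≈ 0.00733333, n = 84 months
Denominator: 1 − (1 + 0.088/12)^(−84) = 0.458684
PMT = $43,000.00 × (0.088/12) / 0.458684
PMT = $687.47 per month

PMT = PV × r / (1-(1+r)^(-n)) = $687.47/month


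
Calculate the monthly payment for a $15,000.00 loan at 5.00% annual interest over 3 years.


Loan payment formula: PMT = PV × r / (1 − (1 + r)^(−n))
Monthly rate r = 0.05/12 ≈ 0.00416667, n = 36 months
Denominator: 1 − (1 + 0.05/12)^(−36) = 0.139024
PMT = $15,000.00 × (0.05/12) / 0.139024
PMT = $449.56 per month

PMT = PV × r / (1-(1+r)^(-n)) = $449.56/month


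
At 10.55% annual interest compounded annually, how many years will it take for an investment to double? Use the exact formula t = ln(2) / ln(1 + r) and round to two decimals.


Doubling condition: (1 + r)^t = 2
Take ln of both sides: t × ln(1 + r) = ln(2)
t = ln(2) / ln(1 + r)
t = 0.693147 / 0.100298
t = 6.91

t = ln(2) / ln(1 + r) = 6.91 years


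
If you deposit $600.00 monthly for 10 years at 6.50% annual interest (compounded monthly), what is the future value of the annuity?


Future value of an ordinary annuity: FV = PMT × ((1 + r)^n − 1) / r
Monthly rate r = 0.065/12 ≈ 0.00541667, n = 120
FV = $600.00 × ((1 + 0.065/12)^120 − 1) / (0.065/12)
FV = $600.00 × 168.403154
FV = $101,041.89

FV = PMT × ((1+r)^n - 1)/r = $101,041.89
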